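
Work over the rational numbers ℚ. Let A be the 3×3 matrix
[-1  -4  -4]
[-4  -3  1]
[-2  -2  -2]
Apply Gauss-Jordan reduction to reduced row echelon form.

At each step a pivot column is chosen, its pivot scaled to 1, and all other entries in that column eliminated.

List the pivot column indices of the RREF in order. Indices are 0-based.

pivot columns: 0, 1, 2

step 1: normalize row 0 (÷-1) = (1, 4, 4)
  row 1: subtract -4×row0 = (0, 13, 17)
  row 2: subtract -2×row0 = (0, 6, 6)
step 2: normalize row 1 (÷13) = (0, 1, 17/13)
  row 0: subtract 4×row1 = (1, 0, -16/13)
  row 2: subtract 6×row1 = (0, 0, -24/13)
step 3: normalize row 2 (÷-24/13) = (0, 0, 1)
  row 0: subtract -16/13×row2 = (1, 0, 0)
  row 1: subtract 17/13×row2 = (0, 1, 0)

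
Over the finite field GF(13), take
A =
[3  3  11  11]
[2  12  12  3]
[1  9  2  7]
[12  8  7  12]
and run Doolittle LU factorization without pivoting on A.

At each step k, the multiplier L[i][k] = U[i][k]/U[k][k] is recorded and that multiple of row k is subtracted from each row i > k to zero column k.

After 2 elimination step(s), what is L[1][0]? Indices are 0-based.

L[1][0] = 5

Step 1: pivot at (0,0) is 3.
  row1 ← row1 − (5)·row0  ⇒  L[1][0]=5, U row1=(0, 10, 9, 0)
  row2 ← row2 − (9)·row0  ⇒  L[2][0]=9, U row2=(0, 8, 7, 12)
  row3 ← row3 − (4)·row0  ⇒  L[3][0]=4, U row3=(0, 9, 2, 7)
Step 2: pivot at (1,1) is 10.
  row2 ← row2 − (6)·row1  ⇒  L[2][1]=6, U row2=(0, 0, 5, 12)
  row3 ← row3 − (10)·row1  ⇒  L[3][1]=10, U row3=(0, 0, 3, 7)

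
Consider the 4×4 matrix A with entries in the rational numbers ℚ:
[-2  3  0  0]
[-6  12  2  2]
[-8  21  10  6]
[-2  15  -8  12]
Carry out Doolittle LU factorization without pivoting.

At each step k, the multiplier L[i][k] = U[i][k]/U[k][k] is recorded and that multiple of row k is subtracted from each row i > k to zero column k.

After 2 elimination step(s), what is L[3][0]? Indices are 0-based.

k=0: U[0][0]=-2
  eliminate (1,0): mult=3, new row 1: (0, 3, 2, 2); set L[1][0]=3
  eliminate (2,0): mult=4, new row 2: (0, 9, 10, 6); set L[2][0]=4
  eliminate (3,0): mult=1, new row 3: (0, 12, -8, 12); set L[3][0]=1
k=1: U[1][1]=3
  eliminate (2,1): mult=3, new row 2: (0, 0, 4, 0); set L[2][1]=3
  eliminate (3,1): mult=4, new row 3: (0, 0, -16, 4); set L[3][1]=4

L[3][0] = 1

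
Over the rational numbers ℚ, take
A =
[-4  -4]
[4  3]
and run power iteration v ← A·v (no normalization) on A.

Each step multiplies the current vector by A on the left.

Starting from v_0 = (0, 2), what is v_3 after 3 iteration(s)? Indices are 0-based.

v_0 = (0, 2).
v_1 = A·v_0 = (-8, 6).
v_2 = A·v_1 = (8, -14).
v_3 = A·v_2 = (24, -10).

v_3 = (24, -10)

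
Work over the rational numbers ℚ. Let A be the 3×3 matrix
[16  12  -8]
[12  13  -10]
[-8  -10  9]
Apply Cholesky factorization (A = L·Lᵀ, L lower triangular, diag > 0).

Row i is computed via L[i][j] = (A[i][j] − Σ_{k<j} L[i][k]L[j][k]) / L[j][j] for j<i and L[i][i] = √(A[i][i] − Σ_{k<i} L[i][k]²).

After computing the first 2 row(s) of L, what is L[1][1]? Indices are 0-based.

Step 1: L[0][0] = √(16) = 4.
  L[1][0] = (12) / L[0][0] = 3.
Step 2: L[1][1] = √(4) = 2.

L[1][1] = 2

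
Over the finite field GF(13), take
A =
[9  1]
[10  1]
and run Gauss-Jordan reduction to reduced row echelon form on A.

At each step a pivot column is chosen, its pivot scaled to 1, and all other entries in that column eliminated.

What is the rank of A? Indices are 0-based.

rank = 2

step 1: normalize row 0 (÷9) = (1, 3)
  row 1: subtract 10×row0 = (0, 10)
step 2: normalize row 1 (÷10) = (0, 1)
  row 0: subtract 3×row1 = (1, 0)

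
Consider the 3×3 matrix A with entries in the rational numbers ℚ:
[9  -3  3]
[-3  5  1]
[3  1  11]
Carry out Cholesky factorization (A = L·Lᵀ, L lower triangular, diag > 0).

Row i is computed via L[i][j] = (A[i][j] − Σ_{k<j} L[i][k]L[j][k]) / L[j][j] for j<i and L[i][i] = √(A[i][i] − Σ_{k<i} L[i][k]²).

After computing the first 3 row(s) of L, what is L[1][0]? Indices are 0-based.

L[1][0] = -1

Step 1: L[0][0] = √(9) = 3.
  L[1][0] = (-3) / L[0][0] = -1.
Step 2: L[1][1] = √(4) = 2.
  L[2][0] = (3) / L[0][0] = 1.
  L[2][1] = (2) / L[1][1] = 1.
Step 3: L[2][2] = √(9) = 3.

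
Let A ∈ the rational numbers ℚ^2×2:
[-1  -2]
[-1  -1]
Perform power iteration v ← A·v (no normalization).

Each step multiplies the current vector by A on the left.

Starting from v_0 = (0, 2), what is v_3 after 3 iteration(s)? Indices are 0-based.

v_3 = (-20, -14)

v_0 = (0, 2).
v_1 = A·v_0 = (-4, -2).
v_2 = A·v_1 = (8, 6).
v_3 = A·v_2 = (-20, -14).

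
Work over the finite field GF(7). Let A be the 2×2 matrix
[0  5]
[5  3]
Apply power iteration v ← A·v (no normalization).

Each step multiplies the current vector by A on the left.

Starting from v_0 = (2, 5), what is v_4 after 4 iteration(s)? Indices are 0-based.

v_4 = (0, 2)

v_0 = (2, 5).
v_1 = A·v_0 = (4, 4).
v_2 = A·v_1 = (6, 4).
v_3 = A·v_2 = (6, 0).
v_4 = A·v_3 = (0, 2).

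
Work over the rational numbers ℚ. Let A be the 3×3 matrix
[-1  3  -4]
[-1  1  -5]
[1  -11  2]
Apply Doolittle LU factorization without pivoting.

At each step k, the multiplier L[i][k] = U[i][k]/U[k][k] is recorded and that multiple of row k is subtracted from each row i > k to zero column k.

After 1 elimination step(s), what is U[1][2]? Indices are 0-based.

[col 0] pivot -1
  R1 -= 1*R0 → (0, -2, -1)  (L[1][0] := 1)
  R2 -= -1*R0 → (0, -8, -2)  (L[2][0] := -1)

U[1][2] = -1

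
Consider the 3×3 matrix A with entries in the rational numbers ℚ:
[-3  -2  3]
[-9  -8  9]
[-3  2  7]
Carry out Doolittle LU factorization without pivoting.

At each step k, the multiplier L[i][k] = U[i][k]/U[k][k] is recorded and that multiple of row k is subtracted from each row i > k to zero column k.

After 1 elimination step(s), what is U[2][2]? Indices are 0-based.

Step 1: pivot at (0,0) is -3.
  row1 ← row1 − (3)·row0  ⇒  L[1][0]=3, U row1=(0, -2, 0)
  row2 ← row2 − (1)·row0  ⇒  L[2][0]=1, U row2=(0, 4, 4)

U[2][2] = 4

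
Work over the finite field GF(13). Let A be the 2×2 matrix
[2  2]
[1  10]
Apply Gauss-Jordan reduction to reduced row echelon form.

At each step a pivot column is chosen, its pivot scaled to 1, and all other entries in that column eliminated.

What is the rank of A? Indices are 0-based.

pivot(0,0)=2: scale R0 → (1, 1)
  clear (1,0): R1 −= (1)R0 → (0, 9)
pivot(1,1)=9: scale R1 → (0, 1)
  clear (0,1): R0 −= (1)R1 → (1, 0)

rank = 2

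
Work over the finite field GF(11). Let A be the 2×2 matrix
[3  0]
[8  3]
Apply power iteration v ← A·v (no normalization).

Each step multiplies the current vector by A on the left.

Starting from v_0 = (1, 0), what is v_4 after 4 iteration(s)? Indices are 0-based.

v_0 = (1, 0).
v_1 = A·v_0 = (3, 8).
v_2 = A·v_1 = (9, 4).
v_3 = A·v_2 = (5, 7).
v_4 = A·v_3 = (4, 6).

v_4 = (4, 6)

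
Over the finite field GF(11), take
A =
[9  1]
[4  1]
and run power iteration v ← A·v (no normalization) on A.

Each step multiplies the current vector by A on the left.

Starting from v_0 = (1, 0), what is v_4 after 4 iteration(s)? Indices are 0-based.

v_4 = (2, 3)

v_0 = (1, 0).
v_1 = A·v_0 = (9, 4).
v_2 = A·v_1 = (8, 7).
v_3 = A·v_2 = (2, 6).
v_4 = A·v_3 = (2, 3).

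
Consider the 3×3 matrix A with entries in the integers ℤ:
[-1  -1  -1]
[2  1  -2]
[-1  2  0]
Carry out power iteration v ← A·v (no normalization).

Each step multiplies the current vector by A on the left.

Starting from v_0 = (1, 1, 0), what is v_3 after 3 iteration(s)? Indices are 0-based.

v_0 = (1, 1, 0).
v_1 = A·v_0 = (-2, 3, 1).
v_2 = A·v_1 = (-2, -3, 8).
v_3 = A·v_2 = (-3, -23, -4).

v_3 = (-3, -23, -4)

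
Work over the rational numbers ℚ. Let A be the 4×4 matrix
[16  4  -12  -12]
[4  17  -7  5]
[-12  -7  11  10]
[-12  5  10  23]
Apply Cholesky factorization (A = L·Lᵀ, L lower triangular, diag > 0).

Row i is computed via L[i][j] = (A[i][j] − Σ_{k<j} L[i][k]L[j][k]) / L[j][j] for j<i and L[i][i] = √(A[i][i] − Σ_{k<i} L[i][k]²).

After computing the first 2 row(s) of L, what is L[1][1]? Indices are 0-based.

L[1][1] = 4

Step 1: L[0][0] = √(16) = 4.
  L[1][0] = (4) / L[0][0] = 1.
Step 2: L[1][1] = √(16) = 4.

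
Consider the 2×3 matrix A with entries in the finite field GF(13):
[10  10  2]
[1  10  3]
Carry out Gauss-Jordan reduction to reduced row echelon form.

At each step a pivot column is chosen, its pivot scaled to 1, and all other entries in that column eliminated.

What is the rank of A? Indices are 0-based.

step 1: normalize row 0 (÷10) = (1, 1, 8)
  row 1: subtract 1×row0 = (0, 9, 8)
step 2: normalize row 1 (÷9) = (0, 1, 11)
  row 0: subtract 1×row1 = (1, 0, 10)

rank = 2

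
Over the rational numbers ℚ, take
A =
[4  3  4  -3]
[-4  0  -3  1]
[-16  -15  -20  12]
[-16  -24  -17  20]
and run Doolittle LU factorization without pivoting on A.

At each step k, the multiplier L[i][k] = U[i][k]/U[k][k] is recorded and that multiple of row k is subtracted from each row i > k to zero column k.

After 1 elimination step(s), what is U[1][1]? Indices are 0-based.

U[1][1] = 3

Step 1: pivot at (0,0) is 4.
  row1 ← row1 − (-1)·row0  ⇒  L[1][0]=-1, U row1=(0, 3, 1, -2)
  row2 ← row2 − (-4)·row0  ⇒  L[2][0]=-4, U row2=(0, -3, -4, 0)
  row3 ← row3 − (-4)·row0  ⇒  L[3][0]=-4, U row3=(0, -12, -1, 8)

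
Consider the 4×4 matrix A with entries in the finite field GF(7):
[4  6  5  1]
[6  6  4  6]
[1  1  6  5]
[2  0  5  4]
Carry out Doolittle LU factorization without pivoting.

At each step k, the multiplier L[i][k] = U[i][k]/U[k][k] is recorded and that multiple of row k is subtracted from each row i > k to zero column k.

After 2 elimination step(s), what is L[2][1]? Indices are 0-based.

[col 0] pivot 4
  R1 -= 5*R0 → (0, 4, 0, 1)  (L[1][0] := 5)
  R2 -= 2*R0 → (0, 3, 3, 3)  (L[2][0] := 2)
  R3 -= 4*R0 → (0, 4, 6, 0)  (L[3][0] := 4)
[col 1] pivot 4
  R2 -= 6*R1 → (0, 0, 3, 4)  (L[2][1] := 6)
  R3 -= 1*R1 → (0, 0, 6, 6)  (L[3][1] := 1)

L[2][1] = 6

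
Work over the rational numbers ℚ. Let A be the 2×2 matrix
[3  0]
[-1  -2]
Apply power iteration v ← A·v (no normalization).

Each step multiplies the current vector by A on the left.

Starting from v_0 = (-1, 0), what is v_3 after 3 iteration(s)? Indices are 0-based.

v_3 = (-27, 7)

v_0 = (-1, 0).
v_1 = A·v_0 = (-3, 1).
v_2 = A·v_1 = (-9, 1).
v_3 = A·v_2 = (-27, 7).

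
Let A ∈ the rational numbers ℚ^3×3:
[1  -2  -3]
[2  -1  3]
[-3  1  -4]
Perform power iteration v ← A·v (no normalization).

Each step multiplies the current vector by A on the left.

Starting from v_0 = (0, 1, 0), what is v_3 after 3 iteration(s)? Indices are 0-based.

v_0 = (0, 1, 0).
v_1 = A·v_0 = (-2, -1, 1).
v_2 = A·v_1 = (-3, 0, 1).
v_3 = A·v_2 = (-6, -3, 5).

v_3 = (-6, -3, 5)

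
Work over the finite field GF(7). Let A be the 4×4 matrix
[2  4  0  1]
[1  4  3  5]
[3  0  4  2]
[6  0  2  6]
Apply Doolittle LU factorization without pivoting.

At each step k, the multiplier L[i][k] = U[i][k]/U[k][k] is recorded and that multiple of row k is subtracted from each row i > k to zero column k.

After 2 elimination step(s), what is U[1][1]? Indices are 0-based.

Step 1: pivot at (0,0) is 2.
  row1 ← row1 − (4)·row0  ⇒  L[1][0]=4, U row1=(0, 2, 3, 1)
  row2 ← row2 − (5)·row0  ⇒  L[2][0]=5, U row2=(0, 1, 4, 4)
  row3 ← row3 − (3)·row0  ⇒  L[3][0]=3, U row3=(0, 2, 2, 3)
Step 2: pivot at (1,1) is 2.
  row2 ← row2 − (4)·row1  ⇒  L[2][1]=4, U row2=(0, 0, 6, 0)
  row3 ← row3 − (1)·row1  ⇒  L[3][1]=1, U row3=(0, 0, 6, 2)

U[1][1] = 2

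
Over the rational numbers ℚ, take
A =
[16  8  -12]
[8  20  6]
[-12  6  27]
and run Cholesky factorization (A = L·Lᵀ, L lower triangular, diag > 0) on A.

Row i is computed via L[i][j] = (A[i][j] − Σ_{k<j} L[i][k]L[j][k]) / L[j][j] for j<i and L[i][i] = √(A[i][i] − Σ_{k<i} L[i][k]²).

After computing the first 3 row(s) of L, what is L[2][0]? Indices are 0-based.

L[2][0] = -3

Step 1: L[0][0] = √(16) = 4.
  L[1][0] = (8) / L[0][0] = 2.
Step 2: L[1][1] = √(16) = 4.
  L[2][0] = (-12) / L[0][0] = -3.
  L[2][1] = (12) / L[1][1] = 3.
Step 3: L[2][2] = √(9) = 3.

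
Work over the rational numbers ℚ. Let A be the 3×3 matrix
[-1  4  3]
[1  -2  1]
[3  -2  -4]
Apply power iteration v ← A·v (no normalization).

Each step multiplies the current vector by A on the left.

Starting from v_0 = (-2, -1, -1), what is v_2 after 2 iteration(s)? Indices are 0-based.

v_2 = (1, -3, -13)

v_0 = (-2, -1, -1).
v_1 = A·v_0 = (-5, -1, 0).
v_2 = A·v_1 = (1, -3, -13).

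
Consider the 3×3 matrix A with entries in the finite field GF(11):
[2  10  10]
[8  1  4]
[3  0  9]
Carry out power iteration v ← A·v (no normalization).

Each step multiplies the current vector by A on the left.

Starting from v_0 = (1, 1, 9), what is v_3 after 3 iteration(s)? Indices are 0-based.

v_3 = (3, 6, 4)

v_0 = (1, 1, 9).
v_1 = A·v_0 = (3, 1, 7).
v_2 = A·v_1 = (9, 9, 6).
v_3 = A·v_2 = (3, 6, 4).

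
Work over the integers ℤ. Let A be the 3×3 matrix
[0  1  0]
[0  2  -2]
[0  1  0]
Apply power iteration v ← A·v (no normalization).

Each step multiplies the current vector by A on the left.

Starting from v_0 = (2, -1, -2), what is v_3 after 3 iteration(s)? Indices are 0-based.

v_0 = (2, -1, -2).
v_1 = A·v_0 = (-1, 2, -1).
v_2 = A·v_1 = (2, 6, 2).
v_3 = A·v_2 = (6, 8, 6).

v_3 = (6, 8, 6)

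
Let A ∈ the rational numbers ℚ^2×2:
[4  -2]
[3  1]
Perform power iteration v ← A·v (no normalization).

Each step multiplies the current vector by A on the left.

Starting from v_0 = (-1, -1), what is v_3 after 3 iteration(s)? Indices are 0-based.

v_3 = (20, -10)

v_0 = (-1, -1).
v_1 = A·v_0 = (-2, -4).
v_2 = A·v_1 = (0, -10).
v_3 = A·v_2 = (20, -10).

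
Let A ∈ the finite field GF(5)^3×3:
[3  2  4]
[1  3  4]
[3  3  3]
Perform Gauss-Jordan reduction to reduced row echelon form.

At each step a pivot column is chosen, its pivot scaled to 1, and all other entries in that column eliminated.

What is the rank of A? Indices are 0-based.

rank = 2

pivot(0,0)=3: scale R0 → (1, 4, 3)
  clear (1,0): R1 −= (1)R0 → (0, 4, 1)
  clear (2,0): R2 −= (3)R0 → (0, 1, 4)
pivot(1,1)=4: scale R1 → (0, 1, 4)
  clear (0,1): R0 −= (4)R1 → (1, 0, 2)
  clear (2,1): R2 −= (1)R1 → (0, 0, 0)
col 2: no nonzero at/below row 2; advance.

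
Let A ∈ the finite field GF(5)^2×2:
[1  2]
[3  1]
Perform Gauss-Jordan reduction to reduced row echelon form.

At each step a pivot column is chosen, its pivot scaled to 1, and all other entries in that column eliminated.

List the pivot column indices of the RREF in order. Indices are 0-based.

pivot(0,0)=1: scale R0 → (1, 2)
  clear (1,0): R1 −= (3)R0 → (0, 0)
col 1: no nonzero at/below row 1; advance.

pivot columns: 0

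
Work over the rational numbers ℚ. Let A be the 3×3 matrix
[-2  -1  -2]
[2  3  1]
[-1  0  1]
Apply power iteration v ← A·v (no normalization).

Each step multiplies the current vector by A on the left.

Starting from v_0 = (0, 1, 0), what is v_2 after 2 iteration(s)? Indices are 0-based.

v_2 = (-1, 7, 1)

v_0 = (0, 1, 0).
v_1 = A·v_0 = (-1, 3, 0).
v_2 = A·v_1 = (-1, 7, 1).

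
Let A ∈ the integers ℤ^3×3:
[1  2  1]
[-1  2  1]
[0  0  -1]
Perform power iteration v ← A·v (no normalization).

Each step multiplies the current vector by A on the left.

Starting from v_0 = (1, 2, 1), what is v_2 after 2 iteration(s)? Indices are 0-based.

v_2 = (13, 1, 1)

v_0 = (1, 2, 1).
v_1 = A·v_0 = (6, 4, -1).
v_2 = A·v_1 = (13, 1, 1).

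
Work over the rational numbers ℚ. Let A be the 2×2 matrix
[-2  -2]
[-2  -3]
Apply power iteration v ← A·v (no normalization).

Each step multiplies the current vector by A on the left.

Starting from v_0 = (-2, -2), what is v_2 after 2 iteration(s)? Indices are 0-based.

v_0 = (-2, -2).
v_1 = A·v_0 = (8, 10).
v_2 = A·v_1 = (-36, -46).

v_2 = (-36, -46)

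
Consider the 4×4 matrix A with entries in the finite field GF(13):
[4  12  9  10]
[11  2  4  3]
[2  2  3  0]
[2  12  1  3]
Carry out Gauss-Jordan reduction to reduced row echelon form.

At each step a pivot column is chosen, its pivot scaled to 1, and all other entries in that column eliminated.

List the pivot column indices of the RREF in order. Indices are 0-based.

step 1: normalize row 0 (÷4) = (1, 3, 12, 9)
  row 1: subtract 11×row0 = (0, 8, 2, 8)
  row 2: subtract 2×row0 = (0, 9, 5, 8)
  row 3: subtract 2×row0 = (0, 6, 3, 11)
step 2: normalize row 1 (÷8) = (0, 1, 10, 1)
  row 0: subtract 3×row1 = (1, 0, 8, 6)
  row 2: subtract 9×row1 = (0, 0, 6, 12)
  row 3: subtract 6×row1 = (0, 0, 8, 5)
step 3: normalize row 2 (÷6) = (0, 0, 1, 2)
  row 0: subtract 8×row2 = (1, 0, 0, 3)
  row 1: subtract 10×row2 = (0, 1, 0, 7)
  row 3: subtract 8×row2 = (0, 0, 0, 2)
step 4: normalize row 3 (÷2) = (0, 0, 0, 1)
  row 0: subtract 3×row3 = (1, 0, 0, 0)
  row 1: subtract 7×row3 = (0, 1, 0, 0)
  row 2: subtract 2×row3 = (0, 0, 1, 0)

pivot columns: 0, 1, 2, 3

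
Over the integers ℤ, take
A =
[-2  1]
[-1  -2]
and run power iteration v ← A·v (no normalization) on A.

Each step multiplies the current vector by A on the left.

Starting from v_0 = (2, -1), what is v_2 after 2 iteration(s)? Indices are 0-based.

v_0 = (2, -1).
v_1 = A·v_0 = (-5, 0).
v_2 = A·v_1 = (10, 5).

v_2 = (10, 5)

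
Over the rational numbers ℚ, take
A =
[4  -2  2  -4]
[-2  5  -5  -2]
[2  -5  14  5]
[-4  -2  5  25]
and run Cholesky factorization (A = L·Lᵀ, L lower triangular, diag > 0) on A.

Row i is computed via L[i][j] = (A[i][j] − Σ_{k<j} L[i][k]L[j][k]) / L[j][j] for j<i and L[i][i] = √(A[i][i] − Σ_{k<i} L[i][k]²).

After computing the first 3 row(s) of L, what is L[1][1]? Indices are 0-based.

Step 1: L[0][0] = √(4) = 2.
  L[1][0] = (-2) / L[0][0] = -1.
Step 2: L[1][1] = √(4) = 2.
  L[2][0] = (2) / L[0][0] = 1.
  L[2][1] = (-4) / L[1][1] = -2.
Step 3: L[2][2] = √(9) = 3.

L[1][1] = 2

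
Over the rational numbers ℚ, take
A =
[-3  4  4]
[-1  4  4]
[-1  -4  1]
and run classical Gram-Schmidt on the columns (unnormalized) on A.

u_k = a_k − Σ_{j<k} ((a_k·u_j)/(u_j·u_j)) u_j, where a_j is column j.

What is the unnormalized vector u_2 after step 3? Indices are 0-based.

Step 1: u_0 = a_0 = (-3, -1, -1).
Step 2: u_1 = a_1 − (-12/11)·u_0 = (8/11, 32/11, -56/11).
Step 3: u_2 = a_2 − (-17/11)·u_0 − (13/48)·u_1 = (-5/6, 5/3, 5/6).

u_2 = (-5/6, 5/3, 5/6)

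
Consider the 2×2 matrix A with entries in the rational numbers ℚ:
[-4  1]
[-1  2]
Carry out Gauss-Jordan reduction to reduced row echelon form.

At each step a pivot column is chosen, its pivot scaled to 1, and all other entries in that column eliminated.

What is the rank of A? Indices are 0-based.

rank = 2

pivot(0,0)=-4: scale R0 → (1, -1/4)
  clear (1,0): R1 −= (-1)R0 → (0, 7/4)
pivot(1,1)=7/4: scale R1 → (0, 1)
  clear (0,1): R0 −= (-1/4)R1 → (1, 0)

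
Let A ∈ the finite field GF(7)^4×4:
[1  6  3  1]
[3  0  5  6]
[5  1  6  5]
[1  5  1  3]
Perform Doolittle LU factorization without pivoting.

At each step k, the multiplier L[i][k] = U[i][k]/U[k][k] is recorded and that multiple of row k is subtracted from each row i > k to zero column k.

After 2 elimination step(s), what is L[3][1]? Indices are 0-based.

[col 0] pivot 1
  R1 -= 3*R0 → (0, 3, 3, 3)  (L[1][0] := 3)
  R2 -= 5*R0 → (0, 6, 5, 0)  (L[2][0] := 5)
  R3 -= 1*R0 → (0, 6, 5, 2)  (L[3][0] := 1)
[col 1] pivot 3
  R2 -= 2*R1 → (0, 0, 6, 1)  (L[2][1] := 2)
  R3 -= 2*R1 → (0, 0, 6, 3)  (L[3][1] := 2)

L[3][1] = 2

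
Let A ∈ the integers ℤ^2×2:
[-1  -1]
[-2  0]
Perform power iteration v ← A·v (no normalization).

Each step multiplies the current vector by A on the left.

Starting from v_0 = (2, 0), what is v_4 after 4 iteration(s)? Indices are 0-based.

v_4 = (22, 20)

v_0 = (2, 0).
v_1 = A·v_0 = (-2, -4).
v_2 = A·v_1 = (6, 4).
v_3 = A·v_2 = (-10, -12).
v_4 = A·v_3 = (22, 20).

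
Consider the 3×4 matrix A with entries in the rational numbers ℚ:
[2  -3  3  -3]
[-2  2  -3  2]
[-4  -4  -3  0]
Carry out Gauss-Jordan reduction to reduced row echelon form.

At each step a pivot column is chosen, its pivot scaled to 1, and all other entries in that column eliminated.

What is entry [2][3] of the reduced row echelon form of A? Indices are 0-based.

M[2][3] = 4/3

[1] R0 /= 2  ⇒  (1, -3/2, 3/2, -3/2)
     R1 -= -2·R0  ⇒  (0, -1, 0, -1)
     R2 -= -4·R0  ⇒  (0, -10, 3, -6)
[2] R1 /= -1  ⇒  (0, 1, 0, 1)
     R0 -= -3/2·R1  ⇒  (1, 0, 3/2, 0)
     R2 -= -10·R1  ⇒  (0, 0, 3, 4)
[3] R2 /= 3  ⇒  (0, 0, 1, 4/3)
     R0 -= 3/2·R2  ⇒  (1, 0, 0, -2)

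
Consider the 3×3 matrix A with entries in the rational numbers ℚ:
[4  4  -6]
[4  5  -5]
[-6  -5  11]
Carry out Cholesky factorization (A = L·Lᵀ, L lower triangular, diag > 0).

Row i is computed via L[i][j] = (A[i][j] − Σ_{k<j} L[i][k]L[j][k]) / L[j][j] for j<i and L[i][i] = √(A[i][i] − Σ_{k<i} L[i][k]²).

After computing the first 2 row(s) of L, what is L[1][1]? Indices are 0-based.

Step 1: L[0][0] = √(4) = 2.
  L[1][0] = (4) / L[0][0] = 2.
Step 2: L[1][1] = √(1) = 1.

L[1][1] = 1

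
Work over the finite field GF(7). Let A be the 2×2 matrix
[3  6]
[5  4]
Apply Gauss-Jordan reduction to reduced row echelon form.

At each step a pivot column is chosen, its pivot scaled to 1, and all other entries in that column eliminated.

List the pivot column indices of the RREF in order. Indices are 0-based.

[1] R0 /= 3  ⇒  (1, 2)
     R1 -= 5·R0  ⇒  (0, 1)
[2] R1 /= 1  ⇒  (0, 1)
     R0 -= 2·R1  ⇒  (1, 0)

pivot columns: 0, 1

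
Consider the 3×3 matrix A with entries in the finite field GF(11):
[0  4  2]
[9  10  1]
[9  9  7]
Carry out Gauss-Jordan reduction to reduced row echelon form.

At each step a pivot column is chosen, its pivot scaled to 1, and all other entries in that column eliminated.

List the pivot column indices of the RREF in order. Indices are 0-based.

pivot columns: 0, 1, 2

[1] R0 <-> R1
[1] R0 /= 9  ⇒  (1, 6, 5)
     R2 -= 9·R0  ⇒  (0, 10, 6)
[2] R1 /= 4  ⇒  (0, 1, 6)
     R0 -= 6·R1  ⇒  (1, 0, 2)
     R2 -= 10·R1  ⇒  (0, 0, 1)
[3] R2 /= 1  ⇒  (0, 0, 1)
     R0 -= 2·R2  ⇒  (1, 0, 0)
     R1 -= 6·R2  ⇒  (0, 1, 0)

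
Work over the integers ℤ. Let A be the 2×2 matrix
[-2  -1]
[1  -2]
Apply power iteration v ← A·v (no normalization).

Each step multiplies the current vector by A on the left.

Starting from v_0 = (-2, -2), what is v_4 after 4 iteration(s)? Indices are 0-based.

v_4 = (-34, 62)

v_0 = (-2, -2).
v_1 = A·v_0 = (6, 2).
v_2 = A·v_1 = (-14, 2).
v_3 = A·v_2 = (26, -18).
v_4 = A·v_3 = (-34, 62).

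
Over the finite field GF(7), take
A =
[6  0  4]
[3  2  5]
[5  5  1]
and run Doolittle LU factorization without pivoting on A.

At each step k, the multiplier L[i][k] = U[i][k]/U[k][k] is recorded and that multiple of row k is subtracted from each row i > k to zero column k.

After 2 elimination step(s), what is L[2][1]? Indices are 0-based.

L[2][1] = 6

k=0: U[0][0]=6
  eliminate (1,0): mult=4, new row 1: (0, 2, 3); set L[1][0]=4
  eliminate (2,0): mult=2, new row 2: (0, 5, 0); set L[2][0]=2
k=1: U[1][1]=2
  eliminate (2,1): mult=6, new row 2: (0, 0, 3); set L[2][1]=6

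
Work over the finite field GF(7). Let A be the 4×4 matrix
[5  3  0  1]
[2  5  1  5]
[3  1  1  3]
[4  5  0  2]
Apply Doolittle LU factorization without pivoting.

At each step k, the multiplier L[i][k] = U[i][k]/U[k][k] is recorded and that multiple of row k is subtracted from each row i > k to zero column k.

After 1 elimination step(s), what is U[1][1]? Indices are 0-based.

k=0: U[0][0]=5
  eliminate (1,0): mult=6, new row 1: (0, 1, 1, 6); set L[1][0]=6
  eliminate (2,0): mult=2, new row 2: (0, 2, 1, 1); set L[2][0]=2
  eliminate (3,0): mult=5, new row 3: (0, 4, 0, 4); set L[3][0]=5

U[1][1] = 1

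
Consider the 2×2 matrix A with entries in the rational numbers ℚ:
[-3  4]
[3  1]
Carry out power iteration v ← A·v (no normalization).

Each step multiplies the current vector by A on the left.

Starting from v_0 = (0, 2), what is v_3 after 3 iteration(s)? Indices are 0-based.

v_3 = (152, -22)

v_0 = (0, 2).
v_1 = A·v_0 = (8, 2).
v_2 = A·v_1 = (-16, 26).
v_3 = A·v_2 = (152, -22).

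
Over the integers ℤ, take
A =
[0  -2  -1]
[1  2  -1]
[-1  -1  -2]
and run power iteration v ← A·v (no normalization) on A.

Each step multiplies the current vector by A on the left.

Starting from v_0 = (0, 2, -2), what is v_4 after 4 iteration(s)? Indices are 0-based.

v_0 = (0, 2, -2).
v_1 = A·v_0 = (-2, 6, 2).
v_2 = A·v_1 = (-14, 8, -8).
v_3 = A·v_2 = (-8, 10, 22).
v_4 = A·v_3 = (-42, -10, -46).

v_4 = (-42, -10, -46)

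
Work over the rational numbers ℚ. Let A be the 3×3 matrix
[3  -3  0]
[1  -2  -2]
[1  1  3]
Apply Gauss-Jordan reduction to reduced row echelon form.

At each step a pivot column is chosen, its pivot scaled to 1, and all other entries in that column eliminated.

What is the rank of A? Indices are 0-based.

rank = 3

pivot(0,0)=3: scale R0 → (1, -1, 0)
  clear (1,0): R1 −= (1)R0 → (0, -1, -2)
  clear (2,0): R2 −= (1)R0 → (0, 2, 3)
pivot(1,1)=-1: scale R1 → (0, 1, 2)
  clear (0,1): R0 −= (-1)R1 → (1, 0, 2)
  clear (2,1): R2 −= (2)R1 → (0, 0, -1)
pivot(2,2)=-1: scale R2 → (0, 0, 1)
  clear (0,2): R0 −= (2)R2 → (1, 0, 0)
  clear (1,2): R1 −= (2)R2 → (0, 1, 0)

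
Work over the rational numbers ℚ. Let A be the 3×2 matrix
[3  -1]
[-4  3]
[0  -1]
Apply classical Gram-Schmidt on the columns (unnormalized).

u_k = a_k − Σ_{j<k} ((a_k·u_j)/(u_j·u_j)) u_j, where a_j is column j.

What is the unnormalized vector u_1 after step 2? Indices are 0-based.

u_1 = (4/5, 3/5, -1)

Step 1: u_0 = a_0 = (3, -4, 0).
Step 2: u_1 = a_1 − (-3/5)·u_0 = (4/5, 3/5, -1).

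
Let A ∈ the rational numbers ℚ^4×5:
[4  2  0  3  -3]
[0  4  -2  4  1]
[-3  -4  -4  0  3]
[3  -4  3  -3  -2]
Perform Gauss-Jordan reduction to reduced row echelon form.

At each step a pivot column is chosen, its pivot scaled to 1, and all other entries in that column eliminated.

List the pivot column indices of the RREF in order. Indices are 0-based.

[1] R0 /= 4  ⇒  (1, 1/2, 0, 3/4, -3/4)
     R2 -= -3·R0  ⇒  (0, -5/2, -4, 9/4, 3/4)
     R3 -= 3·R0  ⇒  (0, -11/2, 3, -21/4, 1/4)
[2] R1 /= 4  ⇒  (0, 1, -1/2, 1, 1/4)
     R0 -= 1/2·R1  ⇒  (1, 0, 1/4, 1/4, -7/8)
     R2 -= -5/2·R1  ⇒  (0, 0, -21/4, 19/4, 11/8)
     R3 -= -11/2·R1  ⇒  (0, 0, 1/4, 1/4, 13/8)
[3] R2 /= -21/4  ⇒  (0, 0, 1, -19/21, -11/42)
     R0 -= 1/4·R2  ⇒  (1, 0, 0, 10/21, -17/21)
     R1 -= -1/2·R2  ⇒  (0, 1, 0, 23/42, 5/42)
     R3 -= 1/4·R2  ⇒  (0, 0, 0, 10/21, 71/42)
[4] R3 /= 10/21  ⇒  (0, 0, 0, 1, 71/20)
     R0 -= 10/21·R3  ⇒  (1, 0, 0, 0, -5/2)
     R1 -= 23/42·R3  ⇒  (0, 1, 0, 0, -73/40)
     R2 -= -19/21·R3  ⇒  (0, 0, 1, 0, 59/20)

pivot columns: 0, 1, 2, 3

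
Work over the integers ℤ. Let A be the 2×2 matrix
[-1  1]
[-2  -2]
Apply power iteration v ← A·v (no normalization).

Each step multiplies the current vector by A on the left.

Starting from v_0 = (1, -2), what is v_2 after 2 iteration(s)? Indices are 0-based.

v_0 = (1, -2).
v_1 = A·v_0 = (-3, 2).
v_2 = A·v_1 = (5, 2).

v_2 = (5, 2)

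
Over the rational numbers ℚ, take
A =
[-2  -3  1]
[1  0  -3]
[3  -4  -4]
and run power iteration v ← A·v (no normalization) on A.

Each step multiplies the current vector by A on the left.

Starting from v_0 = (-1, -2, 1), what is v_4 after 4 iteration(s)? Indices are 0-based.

v_4 = (109, 616, 1361)

v_0 = (-1, -2, 1).
v_1 = A·v_0 = (9, -4, 1).
v_2 = A·v_1 = (-5, 6, 39).
v_3 = A·v_2 = (31, -122, -195).
v_4 = A·v_3 = (109, 616, 1361).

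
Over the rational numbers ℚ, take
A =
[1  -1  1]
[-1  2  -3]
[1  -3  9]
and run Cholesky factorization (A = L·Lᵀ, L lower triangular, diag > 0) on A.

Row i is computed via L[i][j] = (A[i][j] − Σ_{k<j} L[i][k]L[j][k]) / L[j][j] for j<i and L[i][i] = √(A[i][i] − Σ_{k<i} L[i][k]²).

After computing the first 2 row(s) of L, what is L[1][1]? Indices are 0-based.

Step 1: L[0][0] = √(1) = 1.
  L[1][0] = (-1) / L[0][0] = -1.
Step 2: L[1][1] = √(1) = 1.

L[1][1] = 1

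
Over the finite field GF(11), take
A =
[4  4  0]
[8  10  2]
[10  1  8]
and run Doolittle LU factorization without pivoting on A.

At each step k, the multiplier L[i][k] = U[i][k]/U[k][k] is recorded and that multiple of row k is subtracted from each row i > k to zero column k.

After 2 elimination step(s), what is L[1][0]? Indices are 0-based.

[col 0] pivot 4
  R1 -= 2*R0 → (0, 2, 2)  (L[1][0] := 2)
  R2 -= 8*R0 → (0, 2, 8)  (L[2][0] := 8)
[col 1] pivot 2
  R2 -= 1*R1 → (0, 0, 6)  (L[2][1] := 1)

L[1][0] = 2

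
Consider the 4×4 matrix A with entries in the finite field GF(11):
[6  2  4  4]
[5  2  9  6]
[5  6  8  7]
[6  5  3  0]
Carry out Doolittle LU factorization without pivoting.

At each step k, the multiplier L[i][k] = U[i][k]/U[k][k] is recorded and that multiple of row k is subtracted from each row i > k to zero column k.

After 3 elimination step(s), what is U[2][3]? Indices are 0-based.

[col 0] pivot 6
  R1 -= 10*R0 → (0, 4, 2, 10)  (L[1][0] := 10)
  R2 -= 10*R0 → (0, 8, 1, 0)  (L[2][0] := 10)
  R3 -= 1*R0 → (0, 3, 10, 7)  (L[3][0] := 1)
[col 1] pivot 4
  R2 -= 2*R1 → (0, 0, 8, 2)  (L[2][1] := 2)
  R3 -= 9*R1 → (0, 0, 3, 5)  (L[3][1] := 9)
[col 2] pivot 8
  R3 -= 10*R2 → (0, 0, 0, 7)  (L[3][2] := 10)

U[2][3] = 2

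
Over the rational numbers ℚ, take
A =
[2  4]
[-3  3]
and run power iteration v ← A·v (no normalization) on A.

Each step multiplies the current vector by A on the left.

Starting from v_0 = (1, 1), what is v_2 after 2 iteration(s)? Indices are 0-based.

v_0 = (1, 1).
v_1 = A·v_0 = (6, 0).
v_2 = A·v_1 = (12, -18).

v_2 = (12, -18)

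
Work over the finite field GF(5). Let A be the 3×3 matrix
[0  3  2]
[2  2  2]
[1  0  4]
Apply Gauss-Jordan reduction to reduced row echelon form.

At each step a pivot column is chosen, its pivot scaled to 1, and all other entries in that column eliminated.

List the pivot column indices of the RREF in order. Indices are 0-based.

step 1: exchange rows 0,1
step 1: normalize row 0 (÷2) = (1, 1, 1)
  row 2: subtract 1×row0 = (0, 4, 3)
step 2: normalize row 1 (÷3) = (0, 1, 4)
  row 0: subtract 1×row1 = (1, 0, 2)
  row 2: subtract 4×row1 = (0, 0, 2)
step 3: normalize row 2 (÷2) = (0, 0, 1)
  row 0: subtract 2×row2 = (1, 0, 0)
  row 1: subtract 4×row2 = (0, 1, 0)

pivot columns: 0, 1, 2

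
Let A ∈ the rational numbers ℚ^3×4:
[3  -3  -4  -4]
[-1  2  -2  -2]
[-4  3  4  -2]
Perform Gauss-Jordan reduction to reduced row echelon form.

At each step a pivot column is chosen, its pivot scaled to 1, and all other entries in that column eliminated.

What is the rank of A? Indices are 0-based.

pivot(0,0)=3: scale R0 → (1, -1, -4/3, -4/3)
  clear (1,0): R1 −= (-1)R0 → (0, 1, -10/3, -10/3)
  clear (2,0): R2 −= (-4)R0 → (0, -1, -4/3, -22/3)
pivot(1,1)=1: scale R1 → (0, 1, -10/3, -10/3)
  clear (0,1): R0 −= (-1)R1 → (1, 0, -14/3, -14/3)
  clear (2,1): R2 −= (-1)R1 → (0, 0, -14/3, -32/3)
pivot(2,2)=-14/3: scale R2 → (0, 0, 1, 16/7)
  clear (0,2): R0 −= (-14/3)R2 → (1, 0, 0, 6)
  clear (1,2): R1 −= (-10/3)R2 → (0, 1, 0, 30/7)

rank = 3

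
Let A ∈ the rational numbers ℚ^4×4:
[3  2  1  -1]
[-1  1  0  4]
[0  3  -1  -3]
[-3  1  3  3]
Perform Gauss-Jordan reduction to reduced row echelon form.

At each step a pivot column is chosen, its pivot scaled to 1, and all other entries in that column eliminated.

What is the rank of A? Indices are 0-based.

rank = 4

pivot(0,0)=3: scale R0 → (1, 2/3, 1/3, -1/3)
  clear (1,0): R1 −= (-1)R0 → (0, 5/3, 1/3, 11/3)
  clear (3,0): R3 −= (-3)R0 → (0, 3, 4, 2)
pivot(1,1)=5/3: scale R1 → (0, 1, 1/5, 11/5)
  clear (0,1): R0 −= (2/3)R1 → (1, 0, 1/5, -9/5)
  clear (2,1): R2 −= (3)R1 → (0, 0, -8/5, -48/5)
  clear (3,1): R3 −= (3)R1 → (0, 0, 17/5, -23/5)
pivot(2,2)=-8/5: scale R2 → (0, 0, 1, 6)
  clear (0,2): R0 −= (1/5)R2 → (1, 0, 0, -3)
  clear (1,2): R1 −= (1/5)R2 → (0, 1, 0, 1)
  clear (3,2): R3 −= (17/5)R2 → (0, 0, 0, -25)
pivot(3,3)=-25: scale R3 → (0, 0, 0, 1)
  clear (0,3): R0 −= (-3)R3 → (1, 0, 0, 0)
  clear (1,3): R1 −= (1)R3 → (0, 1, 0, 0)
  clear (2,3): R2 −= (6)R3 → (0, 0, 1, 0)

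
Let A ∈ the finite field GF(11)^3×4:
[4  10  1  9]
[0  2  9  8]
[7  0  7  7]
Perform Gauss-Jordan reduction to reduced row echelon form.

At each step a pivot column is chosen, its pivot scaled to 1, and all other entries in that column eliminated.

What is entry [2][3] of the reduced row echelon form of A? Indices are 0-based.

pivot(0,0)=4: scale R0 → (1, 8, 3, 5)
  clear (2,0): R2 −= (7)R0 → (0, 10, 8, 5)
pivot(1,1)=2: scale R1 → (0, 1, 10, 4)
  clear (0,1): R0 −= (8)R1 → (1, 0, 0, 6)
  clear (2,1): R2 −= (10)R1 → (0, 0, 7, 9)
pivot(2,2)=7: scale R2 → (0, 0, 1, 6)
  clear (1,2): R1 −= (10)R2 → (0, 1, 0, 10)

M[2][3] = 6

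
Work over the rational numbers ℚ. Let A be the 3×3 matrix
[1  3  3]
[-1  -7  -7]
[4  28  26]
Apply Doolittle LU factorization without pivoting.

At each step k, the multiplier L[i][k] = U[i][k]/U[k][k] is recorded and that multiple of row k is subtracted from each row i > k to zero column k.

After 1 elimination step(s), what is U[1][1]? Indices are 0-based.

Step 1: pivot at (0,0) is 1.
  row1 ← row1 − (-1)·row0  ⇒  L[1][0]=-1, U row1=(0, -4, -4)
  row2 ← row2 − (4)·row0  ⇒  L[2][0]=4, U row2=(0, 16, 14)

U[1][1] = -4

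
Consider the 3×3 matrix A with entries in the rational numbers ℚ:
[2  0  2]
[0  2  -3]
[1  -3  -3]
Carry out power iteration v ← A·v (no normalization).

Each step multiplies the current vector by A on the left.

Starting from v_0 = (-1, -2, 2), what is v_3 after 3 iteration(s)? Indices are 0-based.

v_3 = (74, -139, -52)

v_0 = (-1, -2, 2).
v_1 = A·v_0 = (2, -10, -1).
v_2 = A·v_1 = (2, -17, 35).
v_3 = A·v_2 = (74, -139, -52).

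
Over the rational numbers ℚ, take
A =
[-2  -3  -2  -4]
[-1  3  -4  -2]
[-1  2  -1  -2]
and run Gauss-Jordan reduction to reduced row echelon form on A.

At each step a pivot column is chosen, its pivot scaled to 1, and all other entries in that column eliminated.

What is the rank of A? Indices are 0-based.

rank = 3

pivot(0,0)=-2: scale R0 → (1, 3/2, 1, 2)
  clear (1,0): R1 −= (-1)R0 → (0, 9/2, -3, 0)
  clear (2,0): R2 −= (-1)R0 → (0, 7/2, 0, 0)
pivot(1,1)=9/2: scale R1 → (0, 1, -2/3, 0)
  clear (0,1): R0 −= (3/2)R1 → (1, 0, 2, 2)
  clear (2,1): R2 −= (7/2)R1 → (0, 0, 7/3, 0)
pivot(2,2)=7/3: scale R2 → (0, 0, 1, 0)
  clear (0,2): R0 −= (2)R2 → (1, 0, 0, 2)
  clear (1,2): R1 −= (-2/3)R2 → (0, 1, 0, 0)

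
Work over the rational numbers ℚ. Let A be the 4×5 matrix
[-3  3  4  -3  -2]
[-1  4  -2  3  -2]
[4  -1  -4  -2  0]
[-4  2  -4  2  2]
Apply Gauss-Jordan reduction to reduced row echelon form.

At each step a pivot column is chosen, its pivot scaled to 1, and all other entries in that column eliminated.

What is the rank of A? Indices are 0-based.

rank = 4

[1] R0 /= -3  ⇒  (1, -1, -4/3, 1, 2/3)
     R1 -= -1·R0  ⇒  (0, 3, -10/3, 4, -4/3)
     R2 -= 4·R0  ⇒  (0, 3, 4/3, -6, -8/3)
     R3 -= -4·R0  ⇒  (0, -2, -28/3, 6, 14/3)
[2] R1 /= 3  ⇒  (0, 1, -10/9, 4/3, -4/9)
     R0 -= -1·R1  ⇒  (1, 0, -22/9, 7/3, 2/9)
     R2 -= 3·R1  ⇒  (0, 0, 14/3, -10, -4/3)
     R3 -= -2·R1  ⇒  (0, 0, -104/9, 26/3, 34/9)
[3] R2 /= 14/3  ⇒  (0, 0, 1, -15/7, -2/7)
     R0 -= -22/9·R2  ⇒  (1, 0, 0, -61/21, -10/21)
     R1 -= -10/9·R2  ⇒  (0, 1, 0, -22/21, -16/21)
     R3 -= -104/9·R2  ⇒  (0, 0, 0, -338/21, 10/21)
[4] R3 /= -338/21  ⇒  (0, 0, 0, 1, -5/169)
     R0 -= -61/21·R3  ⇒  (1, 0, 0, 0, -95/169)
     R1 -= -22/21·R3  ⇒  (0, 1, 0, 0, -134/169)
     R2 -= -15/7·R3  ⇒  (0, 0, 1, 0, -59/169)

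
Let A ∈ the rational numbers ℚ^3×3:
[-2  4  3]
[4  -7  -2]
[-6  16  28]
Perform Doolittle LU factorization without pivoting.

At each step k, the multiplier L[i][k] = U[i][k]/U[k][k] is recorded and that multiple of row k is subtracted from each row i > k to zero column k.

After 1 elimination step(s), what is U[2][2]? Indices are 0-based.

U[2][2] = 19

Step 1: pivot at (0,0) is -2.
  row1 ← row1 − (-2)·row0  ⇒  L[1][0]=-2, U row1=(0, 1, 4)
  row2 ← row2 − (3)·row0  ⇒  L[2][0]=3, U row2=(0, 4, 19)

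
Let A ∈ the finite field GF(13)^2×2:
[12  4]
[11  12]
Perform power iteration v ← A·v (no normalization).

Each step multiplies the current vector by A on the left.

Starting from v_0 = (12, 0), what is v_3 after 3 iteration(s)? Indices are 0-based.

v_3 = (3, 3)

v_0 = (12, 0).
v_1 = A·v_0 = (1, 2).
v_2 = A·v_1 = (7, 9).
v_3 = A·v_2 = (3, 3).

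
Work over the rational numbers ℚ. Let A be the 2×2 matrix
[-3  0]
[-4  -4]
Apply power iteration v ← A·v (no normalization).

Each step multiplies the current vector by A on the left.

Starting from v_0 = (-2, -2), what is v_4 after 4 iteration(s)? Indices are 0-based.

v_0 = (-2, -2).
v_1 = A·v_0 = (6, 16).
v_2 = A·v_1 = (-18, -88).
v_3 = A·v_2 = (54, 424).
v_4 = A·v_3 = (-162, -1912).

v_4 = (-162, -1912)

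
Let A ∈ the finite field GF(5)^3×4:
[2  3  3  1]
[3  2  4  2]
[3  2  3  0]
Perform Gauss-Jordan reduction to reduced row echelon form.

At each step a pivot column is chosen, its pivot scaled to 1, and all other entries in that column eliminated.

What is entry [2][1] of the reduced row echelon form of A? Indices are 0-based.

M[2][1] = 0

pivot(0,0)=2: scale R0 → (1, 4, 4, 3)
  clear (1,0): R1 −= (3)R0 → (0, 0, 2, 3)
  clear (2,0): R2 −= (3)R0 → (0, 0, 1, 1)
col 1: no nonzero at/below row 1; advance.
pivot(1,2)=2: scale R1 → (0, 0, 1, 4)
  clear (0,2): R0 −= (4)R1 → (1, 4, 0, 2)
  clear (2,2): R2 −= (1)R1 → (0, 0, 0, 2)
pivot(2,3)=2: scale R2 → (0, 0, 0, 1)
  clear (0,3): R0 −= (2)R2 → (1, 4, 0, 0)
  clear (1,3): R1 −= (4)R2 → (0, 0, 1, 0)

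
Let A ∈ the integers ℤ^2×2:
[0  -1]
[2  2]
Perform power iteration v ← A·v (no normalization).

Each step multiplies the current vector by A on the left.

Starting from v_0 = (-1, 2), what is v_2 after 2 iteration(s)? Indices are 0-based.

v_2 = (-2, 0)

v_0 = (-1, 2).
v_1 = A·v_0 = (-2, 2).
v_2 = A·v_1 = (-2, 0).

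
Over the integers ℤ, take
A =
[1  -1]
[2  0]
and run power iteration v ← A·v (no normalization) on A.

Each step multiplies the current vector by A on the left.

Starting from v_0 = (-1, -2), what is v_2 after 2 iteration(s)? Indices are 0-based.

v_0 = (-1, -2).
v_1 = A·v_0 = (1, -2).
v_2 = A·v_1 = (3, 2).

v_2 = (3, 2)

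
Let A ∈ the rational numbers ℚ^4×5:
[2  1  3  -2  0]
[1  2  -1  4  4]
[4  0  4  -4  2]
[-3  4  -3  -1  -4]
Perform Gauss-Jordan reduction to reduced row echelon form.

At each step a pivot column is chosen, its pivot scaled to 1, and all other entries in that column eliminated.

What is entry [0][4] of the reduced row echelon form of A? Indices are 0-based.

[1] R0 /= 2  ⇒  (1, 1/2, 3/2, -1, 0)
     R1 -= 1·R0  ⇒  (0, 3/2, -5/2, 5, 4)
     R2 -= 4·R0  ⇒  (0, -2, -2, 0, 2)
     R3 -= -3·R0  ⇒  (0, 11/2, 3/2, -4, -4)
[2] R1 /= 3/2  ⇒  (0, 1, -5/3, 10/3, 8/3)
     R0 -= 1/2·R1  ⇒  (1, 0, 7/3, -8/3, -4/3)
     R2 -= -2·R1  ⇒  (0, 0, -16/3, 20/3, 22/3)
     R3 -= 11/2·R1  ⇒  (0, 0, 32/3, -67/3, -56/3)
[3] R2 /= -16/3  ⇒  (0, 0, 1, -5/4, -11/8)
     R0 -= 7/3·R2  ⇒  (1, 0, 0, 1/4, 15/8)
     R1 -= -5/3·R2  ⇒  (0, 1, 0, 5/4, 3/8)
     R3 -= 32/3·R2  ⇒  (0, 0, 0, -9, -4)
[4] R3 /= -9  ⇒  (0, 0, 0, 1, 4/9)
     R0 -= 1/4·R3  ⇒  (1, 0, 0, 0, 127/72)
     R1 -= 5/4·R3  ⇒  (0, 1, 0, 0, -13/72)
     R2 -= -5/4·R3  ⇒  (0, 0, 1, 0, -59/72)

M[0][4] = 127/72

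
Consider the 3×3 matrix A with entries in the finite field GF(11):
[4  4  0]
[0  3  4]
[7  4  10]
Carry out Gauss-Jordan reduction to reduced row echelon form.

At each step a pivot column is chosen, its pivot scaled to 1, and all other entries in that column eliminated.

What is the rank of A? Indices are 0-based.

rank = 3

step 1: normalize row 0 (÷4) = (1, 1, 0)
  row 2: subtract 7×row0 = (0, 8, 10)
step 2: normalize row 1 (÷3) = (0, 1, 5)
  row 0: subtract 1×row1 = (1, 0, 6)
  row 2: subtract 8×row1 = (0, 0, 3)
step 3: normalize row 2 (÷3) = (0, 0, 1)
  row 0: subtract 6×row2 = (1, 0, 0)
  row 1: subtract 5×row2 = (0, 1, 0)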